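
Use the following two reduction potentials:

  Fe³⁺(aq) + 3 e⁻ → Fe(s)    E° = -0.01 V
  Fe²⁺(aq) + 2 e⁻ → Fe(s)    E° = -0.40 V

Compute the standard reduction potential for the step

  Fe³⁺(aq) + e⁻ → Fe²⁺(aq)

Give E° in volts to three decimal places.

+0.770 V

Sequential free energies add, so n₃E°₃ = n₁E°₁ + n₂E°₂.
With n₃ = 3, and the known step contributing 2×(-0.40) V, the unknown satisfies 1·E° = 3×(-0.01) − 2×(-0.40) = +0.770.
E° = +0.770 / 1 = +0.770 V.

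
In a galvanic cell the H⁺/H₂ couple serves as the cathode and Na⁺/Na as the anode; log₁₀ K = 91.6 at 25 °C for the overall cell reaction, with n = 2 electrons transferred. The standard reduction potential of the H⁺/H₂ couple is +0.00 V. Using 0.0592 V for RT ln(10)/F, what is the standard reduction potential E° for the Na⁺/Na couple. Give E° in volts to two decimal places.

E°cell = (0.0592/n)·log K = (0.0592/2)(91.6) = +2.711 V.
Since H⁺/H₂ is the cathode and Na⁺/Na the anode, E°cell = E°(H⁺/H₂) − E°(Na⁺/Na).
So E°(Na⁺/Na) = E°(H⁺/H₂) − E°cell = (+0.00) − (+2.711) = -2.71 V.

-2.71 V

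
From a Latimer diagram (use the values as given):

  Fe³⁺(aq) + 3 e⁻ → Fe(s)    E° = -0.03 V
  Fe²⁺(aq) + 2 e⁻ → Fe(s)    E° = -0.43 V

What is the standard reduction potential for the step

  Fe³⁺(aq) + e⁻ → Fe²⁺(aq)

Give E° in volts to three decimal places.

Sequential free energies add, so n₃E°₃ = n₁E°₁ + n₂E°₂.
With n₃ = 3, and the known step contributing 2×(-0.43) V, the unknown satisfies 1·E° = 3×(-0.03) − 2×(-0.43) = +0.770.
E° = +0.770 / 1 = +0.770 V.

+0.770 V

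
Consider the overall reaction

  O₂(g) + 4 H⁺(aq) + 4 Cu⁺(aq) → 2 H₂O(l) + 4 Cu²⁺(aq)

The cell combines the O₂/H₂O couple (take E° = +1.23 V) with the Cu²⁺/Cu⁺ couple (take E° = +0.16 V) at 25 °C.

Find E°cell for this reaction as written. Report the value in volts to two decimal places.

+1.07 V

The O₂/H₂O couple has the higher reduction potential, so it is the cathode; Cu²⁺/Cu⁺ is oxidised at the anode.
E°cell = E°(cathode) − E°(anode) = (+1.23) − (+0.16) = +1.07 V.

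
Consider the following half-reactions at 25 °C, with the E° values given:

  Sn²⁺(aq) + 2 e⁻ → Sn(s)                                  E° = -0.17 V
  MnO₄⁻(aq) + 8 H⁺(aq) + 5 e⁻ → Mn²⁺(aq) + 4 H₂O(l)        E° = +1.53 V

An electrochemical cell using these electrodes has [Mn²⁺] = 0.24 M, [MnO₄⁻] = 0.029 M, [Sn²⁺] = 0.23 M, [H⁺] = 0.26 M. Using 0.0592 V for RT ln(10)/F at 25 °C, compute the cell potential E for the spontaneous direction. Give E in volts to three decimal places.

MnO₄⁻/Mn²⁺ is the cathode (higher E°), Sn²⁺/Sn the anode: E°cell = +1.53 − (-0.17) = +1.70 V, n = 10.
Overall: 2 MnO₄⁻(aq) + 16 H⁺(aq) + 5 Sn(s) → 2 Mn²⁺(aq) + 8 H₂O(l) + 5 Sn²⁺(aq)
Q = [Mn²⁺]^2·[Sn²⁺]^5 / ([MnO₄⁻]^2·[H⁺]^16); log Q = 8.005.
E = E° − (0.0592/n) log Q = +1.70 − (0.0592/10)(8.005) = +1.653 V.

+1.653 V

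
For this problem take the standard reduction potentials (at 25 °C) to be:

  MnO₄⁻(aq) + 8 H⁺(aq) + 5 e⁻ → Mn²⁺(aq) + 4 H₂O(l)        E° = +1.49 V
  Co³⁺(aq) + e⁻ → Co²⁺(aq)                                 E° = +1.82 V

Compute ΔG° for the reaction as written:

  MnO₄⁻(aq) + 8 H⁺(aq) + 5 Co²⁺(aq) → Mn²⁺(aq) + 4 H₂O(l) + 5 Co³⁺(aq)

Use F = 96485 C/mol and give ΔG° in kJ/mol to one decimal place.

+159.2 kJ/mol

As written, MnO₄⁻/Mn²⁺ is reduced (cathode) and Co³⁺/Co²⁺ is oxidised (anode), so E°cell = (+1.49) − (+1.82) = -0.33 V.
Balancing electrons gives n = 5.
ΔG° = −nFE° = −(5)(96485)(-0.33) = 159,200 J = +159.2 kJ/mol.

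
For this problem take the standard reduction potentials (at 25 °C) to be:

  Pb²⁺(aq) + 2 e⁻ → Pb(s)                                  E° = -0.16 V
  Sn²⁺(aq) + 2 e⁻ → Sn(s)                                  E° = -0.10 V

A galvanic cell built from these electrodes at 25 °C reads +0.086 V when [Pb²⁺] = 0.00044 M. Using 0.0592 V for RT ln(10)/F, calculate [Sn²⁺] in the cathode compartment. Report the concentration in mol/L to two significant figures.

0.0033 M

Sn²⁺/Sn is the cathode, Pb²⁺/Pb the anode: E°cell = +0.06 V, n = 2.
Overall reaction: Sn²⁺(aq) + Pb(s) → Sn(s) + Pb²⁺(aq); Q = [Pb²⁺]^1/[Sn²⁺]^1.
From E = E° − (0.0592/n) log Q: log Q = (E° − E)·n/0.0592 = (+0.06 − (+0.086))·2/0.0592 = -0.8784.
So 1·log[Sn²⁺] = 1·log(0.00044) − log Q = -3.3565 − (-0.8784) = -2.4781; [Sn²⁺] = 10^(-2.4781) ≈ 0.0033 M.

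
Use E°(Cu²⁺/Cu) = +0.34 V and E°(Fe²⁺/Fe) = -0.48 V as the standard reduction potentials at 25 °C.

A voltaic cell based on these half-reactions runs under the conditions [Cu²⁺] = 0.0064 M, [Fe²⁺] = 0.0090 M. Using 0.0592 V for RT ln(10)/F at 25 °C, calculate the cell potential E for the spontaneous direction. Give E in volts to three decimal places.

+0.816 V

Cu²⁺/Cu is the cathode (higher E°), Fe²⁺/Fe the anode: E°cell = +0.34 − (-0.48) = +0.82 V, n = 2.
Overall: Cu²⁺(aq) + Fe(s) → Cu(s) + Fe²⁺(aq)
Q = [Fe²⁺] / ([Cu²⁺]); log Q = 0.148.
E = E° − (0.0592/n) log Q = +0.82 − (0.0592/2)(0.148) = +0.816 V.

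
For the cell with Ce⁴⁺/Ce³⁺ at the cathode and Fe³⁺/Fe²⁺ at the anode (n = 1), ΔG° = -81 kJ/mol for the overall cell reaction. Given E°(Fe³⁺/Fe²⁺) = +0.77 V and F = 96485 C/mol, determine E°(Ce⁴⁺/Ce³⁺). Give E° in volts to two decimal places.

+1.61 V

E°cell = −ΔG°/(nF) = −(-81×10³)/((1)(96485)) = +0.840 V.
Since Ce⁴⁺/Ce³⁺ is the cathode and Fe³⁺/Fe²⁺ the anode, E°cell = E°(Ce⁴⁺/Ce³⁺) − E°(Fe³⁺/Fe²⁺).
So E°(Ce⁴⁺/Ce³⁺) = E°cell + E°(Fe³⁺/Fe²⁺) = +0.840 + (+0.77) = +1.61 V.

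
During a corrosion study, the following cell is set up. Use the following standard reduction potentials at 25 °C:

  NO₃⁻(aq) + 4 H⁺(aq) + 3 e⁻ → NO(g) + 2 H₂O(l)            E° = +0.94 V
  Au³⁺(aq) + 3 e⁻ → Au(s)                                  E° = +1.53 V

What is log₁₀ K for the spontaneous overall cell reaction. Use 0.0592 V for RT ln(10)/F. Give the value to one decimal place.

Cathode: Au³⁺/Au; anode: NO₃⁻/NO. E°cell = +0.59 V, n = 3.
log K = nE°cell / 0.0592 = (3)(+0.59) / 0.0592 = 29.9.

29.9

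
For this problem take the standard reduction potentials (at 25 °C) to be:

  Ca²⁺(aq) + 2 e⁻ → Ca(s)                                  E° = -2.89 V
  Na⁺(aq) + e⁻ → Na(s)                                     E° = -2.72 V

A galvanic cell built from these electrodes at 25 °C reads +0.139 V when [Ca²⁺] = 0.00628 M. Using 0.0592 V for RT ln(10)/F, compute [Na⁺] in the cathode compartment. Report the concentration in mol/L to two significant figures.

Na⁺/Na is the cathode, Ca²⁺/Ca the anode: E°cell = +0.17 V, n = 2.
Overall reaction: 2 Na⁺(aq) + Ca(s) → 2 Na(s) + Ca²⁺(aq); Q = [Ca²⁺]^1/[Na⁺]^2.
From E = E° − (0.0592/n) log Q: log Q = (E° − E)·n/0.0592 = (+0.17 − (+0.139))·2/0.0592 = 1.0473.
So 2·log[Na⁺] = 1·log(0.00628) − log Q = -2.2020 − (1.0473) = -3.2493; log[Na⁺] = -3.2493 / 2 = -1.6246; [Na⁺] = 10^(-1.6246) ≈ 0.024 M.

0.024 M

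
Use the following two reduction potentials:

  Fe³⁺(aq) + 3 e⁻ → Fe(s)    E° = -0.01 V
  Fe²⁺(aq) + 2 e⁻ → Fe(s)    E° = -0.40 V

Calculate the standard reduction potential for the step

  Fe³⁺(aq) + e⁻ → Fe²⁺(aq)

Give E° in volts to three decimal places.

+0.770 V

Sequential free energies add, so n₃E°₃ = n₁E°₁ + n₂E°₂.
With n₃ = 3, and the known step contributing 2×(-0.40) V, the unknown satisfies 1·E° = 3×(-0.01) − 2×(-0.40) = +0.770.
E° = +0.770 / 1 = +0.770 V.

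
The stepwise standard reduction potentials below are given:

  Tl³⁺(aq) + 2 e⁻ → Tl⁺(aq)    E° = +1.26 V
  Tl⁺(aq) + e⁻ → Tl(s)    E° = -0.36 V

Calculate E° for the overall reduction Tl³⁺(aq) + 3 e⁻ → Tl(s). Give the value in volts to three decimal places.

+0.720 V

Since ΔG° = −nFE° is additive over sequential reductions, n₃E°₃ = n₁E°₁ + n₂E°₂.
E°₃ = (2×+1.26 + 1×-0.36) / 3 = (+2.160) / 3 = +0.720 V.
Simply averaging or adding the two E° values would be wrong; the electron-weighted sum is required.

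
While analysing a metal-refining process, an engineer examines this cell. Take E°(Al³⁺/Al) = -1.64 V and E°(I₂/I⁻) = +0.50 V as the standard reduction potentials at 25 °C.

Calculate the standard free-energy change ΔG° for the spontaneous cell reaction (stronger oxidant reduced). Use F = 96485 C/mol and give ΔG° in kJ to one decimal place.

-1238.9 kJ

I₂/I⁻ (E° = +0.50 V) is the cathode; Al³⁺/Al (E° = -1.64 V) is the anode, so E°cell = +2.14 V.
Balancing electrons gives n = 6 (lcm of 2 and 3).
ΔG° = −nFE° = −(6)(96485)(+2.14) = -1,238,867 J = -1238.9 kJ.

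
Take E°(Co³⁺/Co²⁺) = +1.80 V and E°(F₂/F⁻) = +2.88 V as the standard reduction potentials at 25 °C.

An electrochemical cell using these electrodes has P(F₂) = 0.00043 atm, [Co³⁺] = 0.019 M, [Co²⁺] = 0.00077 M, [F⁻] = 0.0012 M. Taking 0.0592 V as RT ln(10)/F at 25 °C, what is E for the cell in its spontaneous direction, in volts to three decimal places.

F₂/F⁻ is the cathode (higher E°), Co³⁺/Co²⁺ the anode: E°cell = +2.88 − (+1.80) = +1.08 V, n = 2.
Overall: F₂(g) + 2 Co²⁺(aq) → 2 F⁻(aq) + 2 Co³⁺(aq)
Q = [F⁻]^2·[Co³⁺]^2 / (P(F₂)·[Co²⁺]^2); log Q = 0.309.
E = E° − (0.0592/n) log Q = +1.08 − (0.0592/2)(0.309) = +1.071 V.

+1.071 V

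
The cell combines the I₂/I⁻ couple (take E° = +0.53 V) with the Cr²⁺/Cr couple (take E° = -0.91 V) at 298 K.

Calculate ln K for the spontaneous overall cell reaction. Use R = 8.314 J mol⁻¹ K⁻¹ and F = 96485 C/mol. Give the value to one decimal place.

112.2

Cathode: I₂/I⁻; anode: Cr²⁺/Cr. E°cell = (+0.53) − (-0.91) = +1.44 V, with n = 2.
ΔG° = −nFE° = −RT ln K, so ln K = nFE°/(RT) = (2)(96485)(+1.44) / ((8.314)(298)) = 112.157.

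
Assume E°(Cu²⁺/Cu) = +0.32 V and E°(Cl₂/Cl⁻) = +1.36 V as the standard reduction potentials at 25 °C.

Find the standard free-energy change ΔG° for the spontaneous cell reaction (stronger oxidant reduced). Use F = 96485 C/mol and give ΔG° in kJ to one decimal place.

-200.7 kJ

Cl₂/Cl⁻ (E° = +1.36 V) is the cathode; Cu²⁺/Cu (E° = +0.32 V) is the anode, so E°cell = +1.04 V.
Balancing electrons gives n = 2 (lcm of 2 and 2).
ΔG° = −nFE° = −(2)(96485)(+1.04) = -200,689 J = -200.7 kJ.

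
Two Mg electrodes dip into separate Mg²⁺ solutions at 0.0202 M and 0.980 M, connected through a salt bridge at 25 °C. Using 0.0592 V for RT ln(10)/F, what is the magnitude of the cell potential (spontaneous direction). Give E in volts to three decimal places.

+0.050 V

For a concentration cell E°cell = 0. The 0.980 M side is the cathode (reduction is favoured where [Mg²⁺] is higher).
With n = 2, E = −(0.0592/2) log([Mg²⁺]ₐₙ/[Mg²⁺]꜀ₐₜ) = −(0.0592/2) log(0.0202/0.98) = −(0.0592/2)(-1.686) = +0.050 V.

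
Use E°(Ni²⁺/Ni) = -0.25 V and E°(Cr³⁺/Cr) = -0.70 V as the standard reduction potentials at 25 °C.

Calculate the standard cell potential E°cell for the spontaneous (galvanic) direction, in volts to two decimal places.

+0.45 V

The Ni²⁺/Ni couple has the higher reduction potential, so it is the cathode; Cr³⁺/Cr is oxidised at the anode.
E°cell = E°(cathode) − E°(anode) = (-0.25) − (-0.70) = +0.45 V.
Since E°cell > 0, the reaction is spontaneous under standard conditions.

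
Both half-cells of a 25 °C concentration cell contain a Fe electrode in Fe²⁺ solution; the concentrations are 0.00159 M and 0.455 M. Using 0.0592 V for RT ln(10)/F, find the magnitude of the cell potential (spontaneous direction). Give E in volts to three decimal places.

+0.073 V

For a concentration cell E°cell = 0. The 0.455 M side is the cathode (reduction is favoured where [Fe²⁺] is higher).
With n = 2, E = −(0.0592/2) log([Fe²⁺]ₐₙ/[Fe²⁺]꜀ₐₜ) = −(0.0592/2) log(0.00159/0.455) = −(0.0592/2)(-2.457) = +0.073 V.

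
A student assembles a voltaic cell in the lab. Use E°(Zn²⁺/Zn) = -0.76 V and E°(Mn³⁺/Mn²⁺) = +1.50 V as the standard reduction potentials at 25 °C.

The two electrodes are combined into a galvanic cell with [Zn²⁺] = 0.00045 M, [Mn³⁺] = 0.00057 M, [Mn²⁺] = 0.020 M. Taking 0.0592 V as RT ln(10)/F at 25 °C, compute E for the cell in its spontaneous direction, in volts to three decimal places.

Mn³⁺/Mn²⁺ is the cathode (higher E°), Zn²⁺/Zn the anode: E°cell = +1.50 − (-0.76) = +2.26 V, n = 2.
Overall: 2 Mn³⁺(aq) + Zn(s) → 2 Mn²⁺(aq) + Zn²⁺(aq)
Q = [Mn²⁺]^2·[Zn²⁺] / ([Mn³⁺]^2); log Q = -0.256.
E = E° − (0.0592/n) log Q = +2.26 − (0.0592/2)(-0.256) = +2.268 V.

+2.268 V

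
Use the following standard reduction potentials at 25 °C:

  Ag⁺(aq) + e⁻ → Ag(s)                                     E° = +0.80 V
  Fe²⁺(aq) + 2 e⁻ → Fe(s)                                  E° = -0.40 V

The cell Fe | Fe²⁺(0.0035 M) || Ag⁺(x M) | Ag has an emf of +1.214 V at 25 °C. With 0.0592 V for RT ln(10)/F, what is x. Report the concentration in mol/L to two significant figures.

0.10 M

Ag⁺/Ag is the cathode, Fe²⁺/Fe the anode: E°cell = +1.20 V, n = 2.
Overall reaction: 2 Ag⁺(aq) + Fe(s) → 2 Ag(s) + Fe²⁺(aq); Q = [Fe²⁺]^1/[Ag⁺]^2.
From E = E° − (0.0592/n) log Q: log Q = (E° − E)·n/0.0592 = (+1.20 − (+1.214))·2/0.0592 = -0.4730.
So 2·log[Ag⁺] = 1·log(0.0035) − log Q = -2.4559 − (-0.4730) = -1.9829; log[Ag⁺] = -1.9829 / 2 = -0.9915; [Ag⁺] = 10^(-0.9915) ≈ 0.10 M.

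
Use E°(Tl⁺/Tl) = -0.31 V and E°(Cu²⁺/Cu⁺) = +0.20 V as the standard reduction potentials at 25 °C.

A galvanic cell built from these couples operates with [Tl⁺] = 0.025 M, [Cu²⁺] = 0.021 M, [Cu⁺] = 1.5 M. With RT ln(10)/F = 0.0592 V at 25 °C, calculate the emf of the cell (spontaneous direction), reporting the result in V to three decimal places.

Cu²⁺/Cu⁺ is the cathode (higher E°), Tl⁺/Tl the anode: E°cell = +0.20 − (-0.31) = +0.51 V, n = 1.
Overall: Cu²⁺(aq) + Tl(s) → Cu⁺(aq) + Tl⁺(aq)
Q = [Cu⁺]·[Tl⁺] / ([Cu²⁺]); log Q = 0.252.
E = E° − (0.0592/n) log Q = +0.51 − (0.0592/1)(0.252) = +0.495 V.

+0.495 V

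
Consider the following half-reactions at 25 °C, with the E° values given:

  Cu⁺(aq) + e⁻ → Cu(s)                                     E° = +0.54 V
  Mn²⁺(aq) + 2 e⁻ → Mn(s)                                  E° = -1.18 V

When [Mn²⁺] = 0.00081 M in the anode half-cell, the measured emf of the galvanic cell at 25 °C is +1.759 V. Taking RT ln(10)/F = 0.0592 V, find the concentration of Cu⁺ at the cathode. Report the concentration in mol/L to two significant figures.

Cu⁺/Cu is the cathode, Mn²⁺/Mn the anode: E°cell = +1.72 V, n = 2.
Overall reaction: 2 Cu⁺(aq) + Mn(s) → 2 Cu(s) + Mn²⁺(aq); Q = [Mn²⁺]^1/[Cu⁺]^2.
From E = E° − (0.0592/n) log Q: log Q = (E° − E)·n/0.0592 = (+1.72 − (+1.759))·2/0.0592 = -1.3176.
So 2·log[Cu⁺] = 1·log(0.00081) − log Q = -3.0915 − (-1.3176) = -1.7739; log[Cu⁺] = -1.7739 / 2 = -0.8870; [Cu⁺] = 10^(-0.8870) ≈ 0.13 M.

0.13 M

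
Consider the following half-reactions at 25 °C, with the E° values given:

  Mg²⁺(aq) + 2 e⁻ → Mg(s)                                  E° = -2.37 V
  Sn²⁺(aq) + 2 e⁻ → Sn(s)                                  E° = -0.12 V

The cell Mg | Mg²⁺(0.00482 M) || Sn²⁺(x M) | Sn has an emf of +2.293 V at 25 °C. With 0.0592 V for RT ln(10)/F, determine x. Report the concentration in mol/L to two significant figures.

0.14 M

Sn²⁺/Sn is the cathode, Mg²⁺/Mg the anode: E°cell = +2.25 V, n = 2.
Overall reaction: Sn²⁺(aq) + Mg(s) → Sn(s) + Mg²⁺(aq); Q = [Mg²⁺]^1/[Sn²⁺]^1.
From E = E° − (0.0592/n) log Q: log Q = (E° − E)·n/0.0592 = (+2.25 − (+2.293))·2/0.0592 = -1.4527.
So 1·log[Sn²⁺] = 1·log(0.00482) − log Q = -2.3170 − (-1.4527) = -0.8643; [Sn²⁺] = 10^(-0.8643) ≈ 0.14 M.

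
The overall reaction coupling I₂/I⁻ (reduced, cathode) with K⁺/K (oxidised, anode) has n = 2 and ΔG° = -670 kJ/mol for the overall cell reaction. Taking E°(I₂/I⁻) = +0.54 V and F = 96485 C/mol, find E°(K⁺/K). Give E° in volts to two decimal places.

E°cell = −ΔG°/(nF) = −(-670×10³)/((2)(96485)) = +3.472 V.
Since I₂/I⁻ is the cathode and K⁺/K the anode, E°cell = E°(I₂/I⁻) − E°(K⁺/K).
So E°(K⁺/K) = E°(I₂/I⁻) − E°cell = (+0.54) − (+3.472) = -2.93 V.

-2.93 V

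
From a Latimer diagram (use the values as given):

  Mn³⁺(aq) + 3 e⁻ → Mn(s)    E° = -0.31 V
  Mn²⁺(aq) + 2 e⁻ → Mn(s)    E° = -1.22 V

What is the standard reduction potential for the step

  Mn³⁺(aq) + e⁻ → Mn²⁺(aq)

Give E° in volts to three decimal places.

+1.510 V

Sequential free energies add, so n₃E°₃ = n₁E°₁ + n₂E°₂.
With n₃ = 3, and the known step contributing 2×(-1.22) V, the unknown satisfies 1·E° = 3×(-0.31) − 2×(-1.22) = +1.510.
E° = +1.510 / 1 = +1.510 V.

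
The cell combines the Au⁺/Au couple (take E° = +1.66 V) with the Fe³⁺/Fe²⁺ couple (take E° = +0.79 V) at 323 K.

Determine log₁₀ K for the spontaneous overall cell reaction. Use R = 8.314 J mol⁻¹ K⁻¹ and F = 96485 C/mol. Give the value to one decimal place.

Cathode: Au⁺/Au; anode: Fe³⁺/Fe²⁺. E°cell = (+1.66) − (+0.79) = +0.87 V, with n = 1.
ΔG° = −nFE° = −RT ln K, so ln K = nFE°/(RT) = (1)(96485)(+0.87) / ((8.314)(323)) = 31.258.
log₁₀ K = 31.258 / ln 10 = 13.6.

13.6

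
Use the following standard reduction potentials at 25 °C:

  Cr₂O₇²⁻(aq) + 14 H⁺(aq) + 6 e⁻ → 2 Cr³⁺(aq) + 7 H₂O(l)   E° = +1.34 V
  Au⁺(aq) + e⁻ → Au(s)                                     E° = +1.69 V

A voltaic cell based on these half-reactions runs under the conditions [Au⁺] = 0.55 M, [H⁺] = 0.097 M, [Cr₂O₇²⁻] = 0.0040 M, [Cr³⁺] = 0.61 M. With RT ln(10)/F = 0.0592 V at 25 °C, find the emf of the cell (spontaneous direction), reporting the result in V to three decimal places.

Au⁺/Au is the cathode (higher E°), Cr₂O₇²⁻/Cr³⁺ the anode: E°cell = +1.69 − (+1.34) = +0.35 V, n = 6.
Overall: 6 Au⁺(aq) + 2 Cr³⁺(aq) + 7 H₂O(l) → 6 Au(s) + Cr₂O₇²⁻(aq) + 14 H⁺(aq)
Q = [Cr₂O₇²⁻]·[H⁺]^14 / ([Au⁺]^6·[Cr³⁺]^2); log Q = -14.596.
E = E° − (0.0592/n) log Q = +0.35 − (0.0592/6)(-14.596) = +0.494 V.

+0.494 V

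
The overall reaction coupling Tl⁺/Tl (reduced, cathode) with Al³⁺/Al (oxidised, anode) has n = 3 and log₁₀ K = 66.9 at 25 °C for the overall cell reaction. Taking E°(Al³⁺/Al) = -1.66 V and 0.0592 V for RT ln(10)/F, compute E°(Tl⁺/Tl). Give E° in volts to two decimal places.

E°cell = (0.0592/n)·log K = (0.0592/3)(66.9) = +1.320 V.
Since Tl⁺/Tl is the cathode and Al³⁺/Al the anode, E°cell = E°(Tl⁺/Tl) − E°(Al³⁺/Al).
So E°(Tl⁺/Tl) = E°cell + E°(Al³⁺/Al) = +1.320 + (-1.66) = -0.34 V.

-0.34 V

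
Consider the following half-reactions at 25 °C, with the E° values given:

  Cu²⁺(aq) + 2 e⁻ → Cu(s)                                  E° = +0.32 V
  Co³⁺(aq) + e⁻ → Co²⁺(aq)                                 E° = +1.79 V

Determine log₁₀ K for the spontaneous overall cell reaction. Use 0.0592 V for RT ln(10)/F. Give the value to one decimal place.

Cathode: Co³⁺/Co²⁺; anode: Cu²⁺/Cu. E°cell = +1.47 V, n = 2.
log K = nE°cell / 0.0592 = (2)(+1.47) / 0.0592 = 49.7.

49.7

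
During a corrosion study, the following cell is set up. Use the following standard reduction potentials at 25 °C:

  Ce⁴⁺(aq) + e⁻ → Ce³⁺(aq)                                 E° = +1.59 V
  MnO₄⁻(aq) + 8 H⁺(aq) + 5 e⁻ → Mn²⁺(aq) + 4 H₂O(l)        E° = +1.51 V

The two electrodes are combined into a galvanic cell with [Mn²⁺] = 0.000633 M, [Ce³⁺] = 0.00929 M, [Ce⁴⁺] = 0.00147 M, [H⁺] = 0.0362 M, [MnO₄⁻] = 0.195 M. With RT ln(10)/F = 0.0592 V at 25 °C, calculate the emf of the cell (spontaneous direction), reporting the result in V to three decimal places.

Ce⁴⁺/Ce³⁺ is the cathode (higher E°), MnO₄⁻/Mn²⁺ the anode: E°cell = +1.59 − (+1.51) = +0.08 V, n = 5.
Overall: 5 Ce⁴⁺(aq) + Mn²⁺(aq) + 4 H₂O(l) → 5 Ce³⁺(aq) + MnO₄⁻(aq) + 8 H⁺(aq)
Q = [Ce³⁺]^5·[MnO₄⁻]·[H⁺]^8 / ([Ce⁴⁺]^5·[Mn²⁺]); log Q = -5.038.
E = E° − (0.0592/n) log Q = +0.08 − (0.0592/5)(-5.038) = +0.140 V.

+0.140 V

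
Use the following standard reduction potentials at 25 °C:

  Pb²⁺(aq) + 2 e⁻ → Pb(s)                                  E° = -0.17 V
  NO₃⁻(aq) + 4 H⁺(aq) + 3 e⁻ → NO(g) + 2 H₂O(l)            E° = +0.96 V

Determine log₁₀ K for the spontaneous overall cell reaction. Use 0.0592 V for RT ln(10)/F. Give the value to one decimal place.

114.5

Cathode: NO₃⁻/NO; anode: Pb²⁺/Pb. E°cell = +1.13 V, n = 6.
log K = nE°cell / 0.0592 = (6)(+1.13) / 0.0592 = 114.5.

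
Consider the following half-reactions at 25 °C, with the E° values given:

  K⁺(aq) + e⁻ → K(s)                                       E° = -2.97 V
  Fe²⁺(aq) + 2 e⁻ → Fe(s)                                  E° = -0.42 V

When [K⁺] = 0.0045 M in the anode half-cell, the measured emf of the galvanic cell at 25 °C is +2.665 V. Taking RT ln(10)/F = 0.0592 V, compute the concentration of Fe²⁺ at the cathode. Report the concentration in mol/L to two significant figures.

Fe²⁺/Fe is the cathode, K⁺/K the anode: E°cell = +2.55 V, n = 2.
Overall reaction: Fe²⁺(aq) + 2 K(s) → Fe(s) + 2 K⁺(aq); Q = [K⁺]^2/[Fe²⁺]^1.
From E = E° − (0.0592/n) log Q: log Q = (E° − E)·n/0.0592 = (+2.55 − (+2.665))·2/0.0592 = -3.8851.
So 1·log[Fe²⁺] = 2·log(0.0045) − log Q = -4.6936 − (-3.8851) = -0.8085; [Fe²⁺] = 10^(-0.8085) ≈ 0.16 M.

0.16 M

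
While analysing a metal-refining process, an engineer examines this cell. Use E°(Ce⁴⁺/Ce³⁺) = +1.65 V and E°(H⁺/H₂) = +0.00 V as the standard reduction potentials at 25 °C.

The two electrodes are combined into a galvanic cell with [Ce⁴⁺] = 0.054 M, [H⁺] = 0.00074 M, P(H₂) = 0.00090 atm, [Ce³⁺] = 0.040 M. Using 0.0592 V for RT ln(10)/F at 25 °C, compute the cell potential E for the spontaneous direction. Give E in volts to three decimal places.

+1.753 V

Ce⁴⁺/Ce³⁺ is the cathode (higher E°), H⁺/H₂ the anode: E°cell = +1.65 − (+0.00) = +1.65 V, n = 2.
Overall: 2 Ce⁴⁺(aq) + H₂(g) → 2 Ce³⁺(aq) + 2 H⁺(aq)
Q = [Ce³⁺]^2·[H⁺]^2 / ([Ce⁴⁺]^2·P(H₂)); log Q = -3.476.
E = E° − (0.0592/n) log Q = +1.65 − (0.0592/2)(-3.476) = +1.753 V.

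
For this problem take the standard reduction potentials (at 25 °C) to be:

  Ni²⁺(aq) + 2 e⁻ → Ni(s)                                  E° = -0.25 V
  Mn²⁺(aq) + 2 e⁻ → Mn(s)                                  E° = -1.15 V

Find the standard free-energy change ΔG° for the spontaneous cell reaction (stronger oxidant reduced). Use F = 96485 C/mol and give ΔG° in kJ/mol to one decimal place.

-173.7 kJ/mol

Ni²⁺/Ni (E° = -0.25 V) is the cathode; Mn²⁺/Mn (E° = -1.15 V) is the anode, so E°cell = +0.90 V.
Balancing electrons gives n = 2 (lcm of 2 and 2).
ΔG° = −nFE° = −(2)(96485)(+0.90) = -173,673 J = -173.7 kJ/mol.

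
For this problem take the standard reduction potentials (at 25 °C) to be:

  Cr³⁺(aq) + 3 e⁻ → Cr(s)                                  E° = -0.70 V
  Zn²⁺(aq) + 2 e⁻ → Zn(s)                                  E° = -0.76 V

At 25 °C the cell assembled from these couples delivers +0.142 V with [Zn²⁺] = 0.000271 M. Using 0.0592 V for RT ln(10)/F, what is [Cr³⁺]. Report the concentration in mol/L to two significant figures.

0.064 M

Cr³⁺/Cr is the cathode, Zn²⁺/Zn the anode: E°cell = +0.06 V, n = 6.
Overall reaction: 2 Cr³⁺(aq) + 3 Zn(s) → 2 Cr(s) + 3 Zn²⁺(aq); Q = [Zn²⁺]^3/[Cr³⁺]^2.
From E = E° − (0.0592/n) log Q: log Q = (E° − E)·n/0.0592 = (+0.06 − (+0.142))·6/0.0592 = -8.3108.
So 2·log[Cr³⁺] = 3·log(0.000271) − log Q = -10.7011 − (-8.3108) = -2.3903; log[Cr³⁺] = -2.3903 / 2 = -1.1951; [Cr³⁺] = 10^(-1.1951) ≈ 0.064 M.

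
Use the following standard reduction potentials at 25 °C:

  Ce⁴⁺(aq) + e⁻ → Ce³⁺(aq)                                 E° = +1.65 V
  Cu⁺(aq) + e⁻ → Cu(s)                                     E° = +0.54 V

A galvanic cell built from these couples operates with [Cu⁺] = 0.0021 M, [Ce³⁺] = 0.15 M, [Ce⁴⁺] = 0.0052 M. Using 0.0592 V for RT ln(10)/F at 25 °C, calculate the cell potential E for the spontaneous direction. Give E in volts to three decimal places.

+1.182 V

Ce⁴⁺/Ce³⁺ is the cathode (higher E°), Cu⁺/Cu the anode: E°cell = +1.65 − (+0.54) = +1.11 V, n = 1.
Overall: Ce⁴⁺(aq) + Cu(s) → Ce³⁺(aq) + Cu⁺(aq)
Q = [Ce³⁺]·[Cu⁺] / ([Ce⁴⁺]); log Q = -1.218.
E = E° − (0.0592/n) log Q = +1.11 − (0.0592/1)(-1.218) = +1.182 V.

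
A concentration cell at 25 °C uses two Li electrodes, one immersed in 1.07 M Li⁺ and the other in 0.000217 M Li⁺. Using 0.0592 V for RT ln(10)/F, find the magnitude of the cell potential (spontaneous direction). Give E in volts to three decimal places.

For a concentration cell E°cell = 0. The 1.07 M side is the cathode (reduction is favoured where [Li⁺] is higher).
With n = 1, E = −(0.0592/1) log([Li⁺]ₐₙ/[Li⁺]꜀ₐₜ) = −(0.0592/1) log(0.000217/1.07) = −(0.0592/1)(-3.693) = +0.219 V.

+0.219 V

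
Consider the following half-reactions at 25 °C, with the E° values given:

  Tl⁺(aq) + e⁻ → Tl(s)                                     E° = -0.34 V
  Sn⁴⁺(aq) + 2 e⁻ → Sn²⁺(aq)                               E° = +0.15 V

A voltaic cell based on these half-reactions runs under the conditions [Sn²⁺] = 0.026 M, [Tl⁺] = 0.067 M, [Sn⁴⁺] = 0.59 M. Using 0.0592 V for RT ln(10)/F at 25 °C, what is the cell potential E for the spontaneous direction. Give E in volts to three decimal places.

Sn⁴⁺/Sn²⁺ is the cathode (higher E°), Tl⁺/Tl the anode: E°cell = +0.15 − (-0.34) = +0.49 V, n = 2.
Overall: Sn⁴⁺(aq) + 2 Tl(s) → Sn²⁺(aq) + 2 Tl⁺(aq)
Q = [Sn²⁺]·[Tl⁺]^2 / ([Sn⁴⁺]); log Q = -3.704.
E = E° − (0.0592/n) log Q = +0.49 − (0.0592/2)(-3.704) = +0.600 V.

+0.600 V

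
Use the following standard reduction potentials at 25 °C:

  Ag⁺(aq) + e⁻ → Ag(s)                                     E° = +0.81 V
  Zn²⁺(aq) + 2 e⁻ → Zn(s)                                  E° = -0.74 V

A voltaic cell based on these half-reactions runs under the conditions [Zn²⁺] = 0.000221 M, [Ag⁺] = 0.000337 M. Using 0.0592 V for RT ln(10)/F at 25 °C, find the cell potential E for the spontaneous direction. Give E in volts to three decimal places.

+1.453 V

Ag⁺/Ag is the cathode (higher E°), Zn²⁺/Zn the anode: E°cell = +0.81 − (-0.74) = +1.55 V, n = 2.
Overall: 2 Ag⁺(aq) + Zn(s) → 2 Ag(s) + Zn²⁺(aq)
Q = [Zn²⁺] / ([Ag⁺]^2); log Q = 3.289.
E = E° − (0.0592/n) log Q = +1.55 − (0.0592/2)(3.289) = +1.453 V.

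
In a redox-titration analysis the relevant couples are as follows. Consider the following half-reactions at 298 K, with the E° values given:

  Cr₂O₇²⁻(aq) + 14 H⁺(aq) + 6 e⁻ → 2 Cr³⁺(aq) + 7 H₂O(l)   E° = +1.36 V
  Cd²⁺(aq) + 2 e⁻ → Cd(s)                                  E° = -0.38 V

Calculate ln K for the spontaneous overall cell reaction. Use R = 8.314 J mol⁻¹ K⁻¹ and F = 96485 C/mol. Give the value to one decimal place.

406.6

Cathode: Cr₂O₇²⁻/Cr³⁺; anode: Cd²⁺/Cd. E°cell = (+1.36) − (-0.38) = +1.74 V, with n = 6.
ΔG° = −nFE° = −RT ln K, so ln K = nFE°/(RT) = (6)(96485)(+1.74) / ((8.314)(298)) = 406.569.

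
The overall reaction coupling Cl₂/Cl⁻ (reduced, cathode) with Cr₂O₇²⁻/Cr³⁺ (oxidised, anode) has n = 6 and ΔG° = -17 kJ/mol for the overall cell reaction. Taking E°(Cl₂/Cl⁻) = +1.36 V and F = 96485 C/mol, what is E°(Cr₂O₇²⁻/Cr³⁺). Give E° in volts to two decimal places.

E°cell = −ΔG°/(nF) = −(-17×10³)/((6)(96485)) = +0.029 V.
Since Cl₂/Cl⁻ is the cathode and Cr₂O₇²⁻/Cr³⁺ the anode, E°cell = E°(Cl₂/Cl⁻) − E°(Cr₂O₇²⁻/Cr³⁺).
So E°(Cr₂O₇²⁻/Cr³⁺) = E°(Cl₂/Cl⁻) − E°cell = (+1.36) − (+0.029) = +1.33 V.

+1.33 V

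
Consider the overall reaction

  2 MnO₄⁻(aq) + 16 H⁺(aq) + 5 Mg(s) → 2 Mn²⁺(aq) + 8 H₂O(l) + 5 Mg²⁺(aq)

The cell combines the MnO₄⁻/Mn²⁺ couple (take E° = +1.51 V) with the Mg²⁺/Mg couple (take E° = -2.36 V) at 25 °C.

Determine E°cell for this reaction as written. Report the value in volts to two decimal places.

+3.87 V

The MnO₄⁻/Mn²⁺ couple has the higher reduction potential, so it is the cathode; Mg²⁺/Mg is oxidised at the anode.
E°cell = E°(cathode) − E°(anode) = (+1.51) − (-2.36) = +3.87 V.
Since E°cell > 0, the reaction is spontaneous under standard conditions.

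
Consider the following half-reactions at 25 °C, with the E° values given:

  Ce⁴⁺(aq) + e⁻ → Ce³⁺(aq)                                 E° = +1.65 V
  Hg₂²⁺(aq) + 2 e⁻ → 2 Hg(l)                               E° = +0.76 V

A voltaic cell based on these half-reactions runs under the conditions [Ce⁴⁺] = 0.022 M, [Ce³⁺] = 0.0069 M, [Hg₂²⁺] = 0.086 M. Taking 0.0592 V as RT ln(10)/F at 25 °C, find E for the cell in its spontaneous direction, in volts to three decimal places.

+0.951 V

Ce⁴⁺/Ce³⁺ is the cathode (higher E°), Hg₂²⁺/Hg the anode: E°cell = +1.65 − (+0.76) = +0.89 V, n = 2.
Overall: 2 Ce⁴⁺(aq) + 2 Hg(l) → 2 Ce³⁺(aq) + Hg₂²⁺(aq)
Q = [Ce³⁺]^2·[Hg₂²⁺] / ([Ce⁴⁺]^2); log Q = -2.073.
E = E° − (0.0592/n) log Q = +0.89 − (0.0592/2)(-2.073) = +0.951 V.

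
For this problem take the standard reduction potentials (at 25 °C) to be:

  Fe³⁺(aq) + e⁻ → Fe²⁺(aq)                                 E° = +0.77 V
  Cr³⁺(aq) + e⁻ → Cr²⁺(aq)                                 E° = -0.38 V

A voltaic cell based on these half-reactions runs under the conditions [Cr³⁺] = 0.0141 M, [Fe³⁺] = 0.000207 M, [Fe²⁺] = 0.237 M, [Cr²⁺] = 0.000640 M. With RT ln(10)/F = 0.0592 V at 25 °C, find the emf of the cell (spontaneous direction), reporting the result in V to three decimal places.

+0.889 V

Fe³⁺/Fe²⁺ is the cathode (higher E°), Cr³⁺/Cr²⁺ the anode: E°cell = +0.77 − (-0.38) = +1.15 V, n = 1.
Overall: Fe³⁺(aq) + Cr²⁺(aq) → Fe²⁺(aq) + Cr³⁺(aq)
Q = [Fe²⁺]·[Cr³⁺] / ([Fe³⁺]·[Cr²⁺]); log Q = 4.402.
E = E° − (0.0592/n) log Q = +1.15 − (0.0592/1)(4.402) = +0.889 V.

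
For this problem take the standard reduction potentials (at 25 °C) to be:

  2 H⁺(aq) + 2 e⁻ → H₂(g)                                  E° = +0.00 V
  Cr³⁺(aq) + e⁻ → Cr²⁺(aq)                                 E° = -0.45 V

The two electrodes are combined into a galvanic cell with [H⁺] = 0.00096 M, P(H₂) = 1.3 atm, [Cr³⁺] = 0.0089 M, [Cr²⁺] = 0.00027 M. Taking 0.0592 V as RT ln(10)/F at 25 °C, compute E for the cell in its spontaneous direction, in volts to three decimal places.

+0.178 V

H⁺/H₂ is the cathode (higher E°), Cr³⁺/Cr²⁺ the anode: E°cell = +0.00 − (-0.45) = +0.45 V, n = 2.
Overall: 2 H⁺(aq) + 2 Cr²⁺(aq) → H₂(g) + 2 Cr³⁺(aq)
Q = P(H₂)·[Cr³⁺]^2 / ([H⁺]^2·[Cr²⁺]^2); log Q = 9.185.
E = E° − (0.0592/n) log Q = +0.45 − (0.0592/2)(9.185) = +0.178 V.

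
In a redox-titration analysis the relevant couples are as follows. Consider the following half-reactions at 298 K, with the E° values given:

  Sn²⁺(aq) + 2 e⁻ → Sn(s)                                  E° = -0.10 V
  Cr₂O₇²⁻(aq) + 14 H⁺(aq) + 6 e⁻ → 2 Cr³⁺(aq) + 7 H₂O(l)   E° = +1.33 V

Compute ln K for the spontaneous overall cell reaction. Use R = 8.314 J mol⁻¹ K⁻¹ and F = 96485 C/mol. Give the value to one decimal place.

334.1

Cathode: Cr₂O₇²⁻/Cr³⁺; anode: Sn²⁺/Sn. E°cell = (+1.33) − (-0.10) = +1.43 V, with n = 6.
ΔG° = −nFE° = −RT ln K, so ln K = nFE°/(RT) = (6)(96485)(+1.43) / ((8.314)(298)) = 334.134.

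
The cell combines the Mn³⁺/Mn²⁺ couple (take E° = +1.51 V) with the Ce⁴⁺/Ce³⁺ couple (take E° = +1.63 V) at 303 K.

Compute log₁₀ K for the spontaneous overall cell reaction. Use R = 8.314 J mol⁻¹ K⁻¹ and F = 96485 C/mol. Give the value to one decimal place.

Cathode: Ce⁴⁺/Ce³⁺; anode: Mn³⁺/Mn²⁺. E°cell = (+1.63) − (+1.51) = +0.12 V, with n = 1.
ΔG° = −nFE° = −RT ln K, so ln K = nFE°/(RT) = (1)(96485)(+0.12) / ((8.314)(303)) = 4.596.
log₁₀ K = 4.596 / ln 10 = 2.0.

2.0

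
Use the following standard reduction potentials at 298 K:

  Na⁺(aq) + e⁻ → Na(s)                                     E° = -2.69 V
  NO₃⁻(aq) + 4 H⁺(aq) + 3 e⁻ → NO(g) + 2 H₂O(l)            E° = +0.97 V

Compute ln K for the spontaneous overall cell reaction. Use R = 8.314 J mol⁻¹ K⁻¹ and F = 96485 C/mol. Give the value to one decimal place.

427.6

Cathode: NO₃⁻/NO; anode: Na⁺/Na. E°cell = (+0.97) − (-2.69) = +3.66 V, with n = 3.
ΔG° = −nFE° = −RT ln K, so ln K = nFE°/(RT) = (3)(96485)(+3.66) / ((8.314)(298)) = 427.598.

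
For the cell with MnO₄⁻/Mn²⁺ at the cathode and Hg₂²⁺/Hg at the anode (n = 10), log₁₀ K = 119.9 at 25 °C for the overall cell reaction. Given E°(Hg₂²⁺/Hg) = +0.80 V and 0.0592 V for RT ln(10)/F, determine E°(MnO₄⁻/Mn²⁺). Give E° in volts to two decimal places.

E°cell = (0.0592/n)·log K = (0.0592/10)(119.9) = +0.710 V.
Since MnO₄⁻/Mn²⁺ is the cathode and Hg₂²⁺/Hg the anode, E°cell = E°(MnO₄⁻/Mn²⁺) − E°(Hg₂²⁺/Hg).
So E°(MnO₄⁻/Mn²⁺) = E°cell + E°(Hg₂²⁺/Hg) = +0.710 + (+0.80) = +1.51 V.

+1.51 V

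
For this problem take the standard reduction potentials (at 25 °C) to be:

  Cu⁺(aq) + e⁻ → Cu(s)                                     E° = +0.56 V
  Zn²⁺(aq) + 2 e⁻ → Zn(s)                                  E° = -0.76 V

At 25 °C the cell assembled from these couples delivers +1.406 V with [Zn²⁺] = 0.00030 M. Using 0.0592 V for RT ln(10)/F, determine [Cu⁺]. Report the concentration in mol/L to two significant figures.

Cu⁺/Cu is the cathode, Zn²⁺/Zn the anode: E°cell = +1.32 V, n = 2.
Overall reaction: 2 Cu⁺(aq) + Zn(s) → 2 Cu(s) + Zn²⁺(aq); Q = [Zn²⁺]^1/[Cu⁺]^2.
From E = E° − (0.0592/n) log Q: log Q = (E° − E)·n/0.0592 = (+1.32 − (+1.406))·2/0.0592 = -2.9054.
So 2·log[Cu⁺] = 1·log(0.0003) − log Q = -3.5229 − (-2.9054) = -0.6175; log[Cu⁺] = -0.6175 / 2 = -0.3088; [Cu⁺] = 10^(-0.3088) ≈ 0.49 M.

0.49 M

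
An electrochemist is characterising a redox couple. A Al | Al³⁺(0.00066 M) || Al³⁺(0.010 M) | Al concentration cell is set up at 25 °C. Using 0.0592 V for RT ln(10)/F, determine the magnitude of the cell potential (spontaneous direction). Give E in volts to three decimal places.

+0.023 V

For a concentration cell E°cell = 0. The 0.010 M side is the cathode (reduction is favoured where [Al³⁺] is higher).
With n = 3, E = −(0.0592/3) log([Al³⁺]ₐₙ/[Al³⁺]꜀ₐₜ) = −(0.0592/3) log(0.00066/0.01) = −(0.0592/3)(-1.180) = +0.023 V.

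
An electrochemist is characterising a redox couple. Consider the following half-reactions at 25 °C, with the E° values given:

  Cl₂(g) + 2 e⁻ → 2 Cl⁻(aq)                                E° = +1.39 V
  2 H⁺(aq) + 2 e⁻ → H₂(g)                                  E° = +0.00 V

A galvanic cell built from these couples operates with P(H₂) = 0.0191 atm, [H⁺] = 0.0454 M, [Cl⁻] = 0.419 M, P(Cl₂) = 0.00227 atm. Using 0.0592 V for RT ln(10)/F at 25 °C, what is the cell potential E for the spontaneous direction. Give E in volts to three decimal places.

Cl₂/Cl⁻ is the cathode (higher E°), H⁺/H₂ the anode: E°cell = +1.39 − (+0.00) = +1.39 V, n = 2.
Overall: Cl₂(g) + H₂(g) → 2 Cl⁻(aq) + 2 H⁺(aq)
Q = [Cl⁻]^2·[H⁺]^2 / (P(Cl₂)·P(H₂)); log Q = 0.921.
E = E° − (0.0592/n) log Q = +1.39 − (0.0592/2)(0.921) = +1.363 V.

+1.363 V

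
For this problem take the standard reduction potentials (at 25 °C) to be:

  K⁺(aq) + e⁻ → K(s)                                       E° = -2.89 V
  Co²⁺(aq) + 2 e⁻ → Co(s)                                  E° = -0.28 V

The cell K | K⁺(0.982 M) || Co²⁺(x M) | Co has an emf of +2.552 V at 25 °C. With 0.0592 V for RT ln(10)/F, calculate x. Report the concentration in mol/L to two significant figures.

Co²⁺/Co is the cathode, K⁺/K the anode: E°cell = +2.61 V, n = 2.
Overall reaction: Co²⁺(aq) + 2 K(s) → Co(s) + 2 K⁺(aq); Q = [K⁺]^2/[Co²⁺]^1.
From E = E° − (0.0592/n) log Q: log Q = (E° − E)·n/0.0592 = (+2.61 − (+2.552))·2/0.0592 = 1.9595.
So 1·log[Co²⁺] = 2·log(0.982) − log Q = -0.0158 − (1.9595) = -1.9753; [Co²⁺] = 10^(-1.9753) ≈ 0.011 M.

0.011 M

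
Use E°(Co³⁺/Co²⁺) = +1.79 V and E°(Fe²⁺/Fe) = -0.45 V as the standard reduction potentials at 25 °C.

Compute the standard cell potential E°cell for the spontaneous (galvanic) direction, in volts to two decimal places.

+2.24 V

The Co³⁺/Co²⁺ couple has the higher reduction potential, so it is the cathode; Fe²⁺/Fe is oxidised at the anode.
E°cell = E°(cathode) − E°(anode) = (+1.79) − (-0.45) = +2.24 V.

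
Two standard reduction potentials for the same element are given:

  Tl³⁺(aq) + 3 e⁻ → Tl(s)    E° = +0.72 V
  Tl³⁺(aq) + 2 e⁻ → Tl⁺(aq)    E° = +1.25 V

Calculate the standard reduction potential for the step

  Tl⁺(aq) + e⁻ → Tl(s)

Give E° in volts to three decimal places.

Sequential free energies add, so n₃E°₃ = n₁E°₁ + n₂E°₂.
With n₃ = 3, and the known step contributing 2×(+1.25) V, the unknown satisfies 1·E° = 3×(+0.72) − 2×(+1.25) = -0.340.
E° = -0.340 / 1 = -0.340 V.

-0.340 V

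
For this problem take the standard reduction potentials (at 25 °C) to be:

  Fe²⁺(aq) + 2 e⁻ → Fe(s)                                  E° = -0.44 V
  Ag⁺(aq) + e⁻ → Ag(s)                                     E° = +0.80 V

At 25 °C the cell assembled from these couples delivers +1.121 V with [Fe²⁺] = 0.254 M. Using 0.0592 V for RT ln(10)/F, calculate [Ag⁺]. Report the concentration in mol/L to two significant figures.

Ag⁺/Ag is the cathode, Fe²⁺/Fe the anode: E°cell = +1.24 V, n = 2.
Overall reaction: 2 Ag⁺(aq) + Fe(s) → 2 Ag(s) + Fe²⁺(aq); Q = [Fe²⁺]^1/[Ag⁺]^2.
From E = E° − (0.0592/n) log Q: log Q = (E° − E)·n/0.0592 = (+1.24 − (+1.121))·2/0.0592 = 4.0203.
So 2·log[Ag⁺] = 1·log(0.254) − log Q = -0.5952 − (4.0203) = -4.6155; log[Ag⁺] = -4.6155 / 2 = -2.3077; [Ag⁺] = 10^(-2.3077) ≈ 0.0049 M.

0.0049 M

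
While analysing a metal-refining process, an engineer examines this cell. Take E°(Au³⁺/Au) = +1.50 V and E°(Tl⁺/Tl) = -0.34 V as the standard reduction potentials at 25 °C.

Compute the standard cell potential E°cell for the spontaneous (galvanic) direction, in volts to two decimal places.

+1.84 V

The Au³⁺/Au couple has the higher reduction potential, so it is the cathode; Tl⁺/Tl is oxidised at the anode.
E°cell = E°(cathode) − E°(anode) = (+1.50) − (-0.34) = +1.84 V.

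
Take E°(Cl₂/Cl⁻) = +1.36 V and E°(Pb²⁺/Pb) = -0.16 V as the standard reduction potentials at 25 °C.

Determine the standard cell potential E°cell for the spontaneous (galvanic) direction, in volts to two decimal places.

+1.52 V

The Cl₂/Cl⁻ couple has the higher reduction potential, so it is the cathode; Pb²⁺/Pb is oxidised at the anode.
E°cell = E°(cathode) − E°(anode) = (+1.36) − (-0.16) = +1.52 V.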